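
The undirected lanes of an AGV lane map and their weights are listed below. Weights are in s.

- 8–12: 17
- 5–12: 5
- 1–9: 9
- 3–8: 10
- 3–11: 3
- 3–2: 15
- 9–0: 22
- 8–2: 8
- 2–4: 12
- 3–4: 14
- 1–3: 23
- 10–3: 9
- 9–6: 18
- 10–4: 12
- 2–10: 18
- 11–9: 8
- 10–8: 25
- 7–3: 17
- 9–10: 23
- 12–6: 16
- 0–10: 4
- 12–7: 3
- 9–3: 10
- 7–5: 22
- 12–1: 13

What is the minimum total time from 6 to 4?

42 s

Settle nodes by increasing distance from 6:
6: 0
12: 16  (via 6)
9: 18  (via 6)
7: 19  (via 12)
5: 21  (via 12)
11: 26  (via 9)
1: 27  (via 9)
3: 28  (via 9)
8: 33  (via 12)
10: 37  (via 3)
0: 40  (via 9)
2: 41  (via 8)
4: 42  (via 3)
Shortest route: 6–9–3–4 = 42 s.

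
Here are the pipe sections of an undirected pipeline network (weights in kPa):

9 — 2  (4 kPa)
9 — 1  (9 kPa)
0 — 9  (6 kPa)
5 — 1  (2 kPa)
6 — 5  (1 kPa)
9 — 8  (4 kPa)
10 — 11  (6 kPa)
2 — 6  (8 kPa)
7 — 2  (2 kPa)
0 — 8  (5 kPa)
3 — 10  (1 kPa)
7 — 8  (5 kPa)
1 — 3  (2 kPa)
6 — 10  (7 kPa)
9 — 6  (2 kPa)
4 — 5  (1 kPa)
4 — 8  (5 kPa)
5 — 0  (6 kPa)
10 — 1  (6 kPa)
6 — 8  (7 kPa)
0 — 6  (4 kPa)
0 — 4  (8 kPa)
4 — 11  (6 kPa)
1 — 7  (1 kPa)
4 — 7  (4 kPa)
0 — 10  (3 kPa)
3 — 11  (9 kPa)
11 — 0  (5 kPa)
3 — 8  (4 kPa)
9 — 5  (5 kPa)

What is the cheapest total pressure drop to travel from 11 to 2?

12 kPa

Compare a few routes:
11 → 4 → 5 → 6 → 9 → 2: 6+1+1+2+4 = 14
11 → 3 → 1 → 7 → 2: 9+2+1+2 = 14
11 → 4 → 7 → 2: 6+4+2 = 12
Cheapest is 11 → 4 → 7 → 2 at 12 kPa.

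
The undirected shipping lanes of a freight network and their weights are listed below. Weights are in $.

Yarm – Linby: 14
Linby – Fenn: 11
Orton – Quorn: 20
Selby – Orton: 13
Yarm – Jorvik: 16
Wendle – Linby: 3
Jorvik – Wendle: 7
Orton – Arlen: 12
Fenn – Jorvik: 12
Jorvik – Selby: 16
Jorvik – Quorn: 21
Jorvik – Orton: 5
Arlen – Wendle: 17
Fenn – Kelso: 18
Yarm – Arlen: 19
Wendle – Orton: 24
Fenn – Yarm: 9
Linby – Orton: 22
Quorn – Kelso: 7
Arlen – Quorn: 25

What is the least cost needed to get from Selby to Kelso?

Compare a few routes:
Selby → Orton → Quorn → Kelso: 13+20+7 = 40
Selby → Jorvik → Quorn → Kelso: 16+21+7 = 44
Cheapest is Selby → Orton → Quorn → Kelso at $40.

$40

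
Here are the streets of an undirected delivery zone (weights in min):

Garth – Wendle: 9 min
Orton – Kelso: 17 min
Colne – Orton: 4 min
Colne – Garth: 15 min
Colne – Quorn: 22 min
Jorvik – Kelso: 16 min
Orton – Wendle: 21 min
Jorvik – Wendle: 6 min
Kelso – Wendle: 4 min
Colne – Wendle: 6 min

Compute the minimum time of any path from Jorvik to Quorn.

Settle nodes by increasing distance from Jorvik:
Jorvik: 0
Wendle: 6  (via Jorvik)
Kelso: 10  (via Wendle)
Colne: 12  (via Wendle)
Garth: 15  (via Wendle)
Orton: 16  (via Colne)
Quorn: 34  (via Colne)
Shortest route: Jorvik → Wendle → Colne → Quorn = 34 min.

34 min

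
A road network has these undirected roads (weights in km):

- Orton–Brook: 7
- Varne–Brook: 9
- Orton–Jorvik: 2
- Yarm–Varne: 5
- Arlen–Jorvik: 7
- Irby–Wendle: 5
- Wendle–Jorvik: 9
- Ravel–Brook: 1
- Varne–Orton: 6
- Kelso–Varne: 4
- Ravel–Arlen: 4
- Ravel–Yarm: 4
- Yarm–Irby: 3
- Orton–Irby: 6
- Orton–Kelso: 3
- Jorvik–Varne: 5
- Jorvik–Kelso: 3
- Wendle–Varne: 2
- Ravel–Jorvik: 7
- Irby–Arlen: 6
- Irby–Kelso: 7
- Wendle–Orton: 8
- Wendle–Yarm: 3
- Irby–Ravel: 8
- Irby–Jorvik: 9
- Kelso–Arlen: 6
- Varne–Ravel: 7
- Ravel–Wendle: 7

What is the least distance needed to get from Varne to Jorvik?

Compare a few routes:
Varne → Jorvik: 5 = 5
Varne → Kelso → Jorvik: 4+3 = 7
Varne → Orton → Jorvik: 6+2 = 8
Varne → Kelso → Orton → Jorvik: 4+3+2 = 9
The minimum is 5 km via Varne → Jorvik.

5 km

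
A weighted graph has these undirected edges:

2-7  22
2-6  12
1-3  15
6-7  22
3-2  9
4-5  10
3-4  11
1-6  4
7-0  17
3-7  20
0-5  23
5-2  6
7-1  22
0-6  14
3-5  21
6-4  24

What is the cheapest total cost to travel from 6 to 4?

24

Settle nodes by increasing distance from 6:
6: 0
1: 4  (via 6)
2: 12  (via 6)
0: 14  (via 6)
5: 18  (via 2)
3: 19  (via 1)
7: 22  (via 6)
4: 24  (via 6)
Shortest route: 6 → 4 = 24.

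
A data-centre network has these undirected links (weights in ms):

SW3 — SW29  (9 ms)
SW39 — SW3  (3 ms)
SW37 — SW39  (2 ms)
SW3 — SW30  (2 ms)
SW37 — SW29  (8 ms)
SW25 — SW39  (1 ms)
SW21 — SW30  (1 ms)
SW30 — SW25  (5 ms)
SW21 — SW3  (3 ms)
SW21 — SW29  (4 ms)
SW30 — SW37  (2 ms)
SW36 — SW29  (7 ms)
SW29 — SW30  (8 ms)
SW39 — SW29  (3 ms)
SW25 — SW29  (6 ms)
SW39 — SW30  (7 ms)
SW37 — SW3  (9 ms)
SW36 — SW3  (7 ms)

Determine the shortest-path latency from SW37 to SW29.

5 ms

Shortest distances from SW37:
SW37: 0
SW39: 2  (via SW37)
SW30: 2  (via SW37)
SW21: 3  (via SW30)
SW25: 3  (via SW39)
SW3: 4  (via SW30)
SW29: 5  (via SW39)
Shortest route: SW37–SW39–SW29 = 5 ms.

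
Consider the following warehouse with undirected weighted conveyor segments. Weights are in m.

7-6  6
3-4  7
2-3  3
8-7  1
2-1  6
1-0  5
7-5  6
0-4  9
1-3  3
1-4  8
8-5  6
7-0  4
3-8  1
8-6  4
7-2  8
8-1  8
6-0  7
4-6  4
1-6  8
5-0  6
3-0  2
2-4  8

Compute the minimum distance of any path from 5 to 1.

10 m

Compare a few routes:
5–0–3–1: 6+2+3 = 11
5–0–1: 6+5 = 11
5–8–3–1: 6+1+3 = 10
Cheapest is 5–8–3–1 at 10 m.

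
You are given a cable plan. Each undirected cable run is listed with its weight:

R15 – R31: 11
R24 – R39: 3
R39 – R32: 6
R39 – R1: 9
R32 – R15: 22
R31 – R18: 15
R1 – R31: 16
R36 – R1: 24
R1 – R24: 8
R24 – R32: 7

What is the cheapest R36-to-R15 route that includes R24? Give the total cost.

61

Shortest R36→R24: R36 → R1 → R24 = 32
Shortest R24→R15: R24 → R32 → R15 = 29
Total via R24: 32 + 29 = 61.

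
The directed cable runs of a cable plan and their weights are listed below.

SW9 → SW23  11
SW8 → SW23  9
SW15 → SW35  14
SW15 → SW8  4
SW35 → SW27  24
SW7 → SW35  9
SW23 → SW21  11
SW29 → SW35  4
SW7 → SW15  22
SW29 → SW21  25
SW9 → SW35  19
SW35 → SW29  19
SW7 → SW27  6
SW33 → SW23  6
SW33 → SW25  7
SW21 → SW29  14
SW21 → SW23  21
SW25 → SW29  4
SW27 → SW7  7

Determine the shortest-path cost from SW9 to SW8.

Compare a few routes:
SW9–SW23–SW21–SW29–SW35–SW27–SW7–SW15–SW8: 11+11+14+4+24+7+22+4 = 97
SW9–SW35–SW27–SW7–SW15–SW8: 19+24+7+22+4 = 76
Cheapest is SW9–SW35–SW27–SW7–SW15–SW8 at 76.

76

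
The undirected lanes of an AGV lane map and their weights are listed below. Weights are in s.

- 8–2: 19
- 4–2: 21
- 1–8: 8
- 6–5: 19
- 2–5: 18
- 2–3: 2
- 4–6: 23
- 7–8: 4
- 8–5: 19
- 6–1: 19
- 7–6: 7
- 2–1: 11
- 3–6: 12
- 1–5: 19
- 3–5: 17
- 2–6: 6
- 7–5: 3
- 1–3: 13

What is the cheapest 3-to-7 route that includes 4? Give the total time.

53 s

Shortest 3→4: 3 → 2 → 4 = 23
Shortest 4→7: 4 → 6 → 7 = 30
Total via 4: 23 + 30 = 53 s.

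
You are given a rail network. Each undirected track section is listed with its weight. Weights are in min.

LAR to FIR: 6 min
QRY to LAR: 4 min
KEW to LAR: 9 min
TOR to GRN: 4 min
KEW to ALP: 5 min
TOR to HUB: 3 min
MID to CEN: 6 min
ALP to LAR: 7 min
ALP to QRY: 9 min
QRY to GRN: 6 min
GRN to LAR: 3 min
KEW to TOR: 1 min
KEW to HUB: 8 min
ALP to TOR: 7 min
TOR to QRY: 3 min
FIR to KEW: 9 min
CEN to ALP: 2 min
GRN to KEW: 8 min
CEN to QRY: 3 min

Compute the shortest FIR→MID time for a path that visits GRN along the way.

Shortest FIR→GRN: FIR → LAR → GRN = 9
Shortest GRN→MID: GRN → QRY → CEN → MID = 15
Total via GRN: 9 + 15 = 24 min.

24 min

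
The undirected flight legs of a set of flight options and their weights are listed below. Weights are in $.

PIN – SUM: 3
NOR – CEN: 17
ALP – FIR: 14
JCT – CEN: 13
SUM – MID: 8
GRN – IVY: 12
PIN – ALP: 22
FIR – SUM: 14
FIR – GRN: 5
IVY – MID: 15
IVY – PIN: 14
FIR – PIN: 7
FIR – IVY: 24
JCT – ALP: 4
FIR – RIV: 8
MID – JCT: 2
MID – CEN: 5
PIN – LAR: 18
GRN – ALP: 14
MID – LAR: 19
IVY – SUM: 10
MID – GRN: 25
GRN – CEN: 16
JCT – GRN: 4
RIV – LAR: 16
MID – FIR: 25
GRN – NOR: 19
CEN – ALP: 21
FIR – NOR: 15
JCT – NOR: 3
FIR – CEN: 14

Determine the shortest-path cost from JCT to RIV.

$17

Candidate routes:
JCT–GRN–FIR–RIV: 4+5+8 = 17
JCT–NOR–FIR–RIV: 3+15+8 = 26
The minimum is $17 via JCT–GRN–FIR–RIV.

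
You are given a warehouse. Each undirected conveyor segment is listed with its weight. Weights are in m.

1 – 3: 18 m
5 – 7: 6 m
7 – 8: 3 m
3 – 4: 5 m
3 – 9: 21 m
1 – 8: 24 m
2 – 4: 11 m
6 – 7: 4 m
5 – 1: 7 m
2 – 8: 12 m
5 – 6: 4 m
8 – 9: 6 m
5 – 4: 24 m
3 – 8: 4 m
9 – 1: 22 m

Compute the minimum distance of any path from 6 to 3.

Shortest distances from 6:
6: 0
5: 4  (via 6)
7: 4  (via 6)
8: 7  (via 7)
1: 11  (via 5)
3: 11  (via 8)
Shortest route: 6 → 7 → 8 → 3 = 11 m.

11 m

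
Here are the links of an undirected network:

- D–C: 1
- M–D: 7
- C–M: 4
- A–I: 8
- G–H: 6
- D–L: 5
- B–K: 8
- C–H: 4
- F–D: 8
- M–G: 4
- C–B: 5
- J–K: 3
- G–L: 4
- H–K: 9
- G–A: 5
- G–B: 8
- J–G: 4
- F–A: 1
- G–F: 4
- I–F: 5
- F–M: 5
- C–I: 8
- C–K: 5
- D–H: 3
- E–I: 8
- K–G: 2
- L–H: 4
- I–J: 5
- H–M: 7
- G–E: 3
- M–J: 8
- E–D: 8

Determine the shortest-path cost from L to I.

13

Enumerating some paths:
L → D → C → I: 5+1+8 = 14
L → G → F → I: 4+4+5 = 13
Cheapest is L → G → F → I at 13.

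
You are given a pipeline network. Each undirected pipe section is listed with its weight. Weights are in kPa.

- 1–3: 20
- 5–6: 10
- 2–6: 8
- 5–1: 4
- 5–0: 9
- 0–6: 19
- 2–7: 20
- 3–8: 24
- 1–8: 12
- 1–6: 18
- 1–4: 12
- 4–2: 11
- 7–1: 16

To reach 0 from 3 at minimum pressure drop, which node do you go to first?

1

Enumerating some paths:
3 → 1 → 5 → 6 → 0: 20+4+10+19 = 53
3 → 1 → 5 → 0: 20+4+9 = 33
3 → 1 → 6 → 0: 20+18+19 = 57
3 → 8 → 1 → 5 → 0: 24+12+4+9 = 49
The minimum is 33 kPa via 3 → 1 → 5 → 0.
So from 3 the first move is to 1.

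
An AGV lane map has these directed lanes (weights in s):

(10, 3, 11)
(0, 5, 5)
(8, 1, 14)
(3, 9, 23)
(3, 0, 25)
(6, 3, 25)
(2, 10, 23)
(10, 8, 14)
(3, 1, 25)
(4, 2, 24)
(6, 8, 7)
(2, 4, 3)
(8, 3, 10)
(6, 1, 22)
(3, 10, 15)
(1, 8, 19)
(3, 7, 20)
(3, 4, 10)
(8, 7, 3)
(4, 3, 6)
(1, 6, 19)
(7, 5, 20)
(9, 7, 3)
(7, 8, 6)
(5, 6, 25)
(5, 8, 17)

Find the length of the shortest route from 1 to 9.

52 s

Shortest distances from 1:
1: 0
6: 19  (via 1)
8: 19  (via 1)
7: 22  (via 8)
3: 29  (via 8)
4: 39  (via 3)
5: 42  (via 7)
10: 44  (via 3)
9: 52  (via 3)
Shortest route: 1 → 8 → 3 → 9 = 52 s.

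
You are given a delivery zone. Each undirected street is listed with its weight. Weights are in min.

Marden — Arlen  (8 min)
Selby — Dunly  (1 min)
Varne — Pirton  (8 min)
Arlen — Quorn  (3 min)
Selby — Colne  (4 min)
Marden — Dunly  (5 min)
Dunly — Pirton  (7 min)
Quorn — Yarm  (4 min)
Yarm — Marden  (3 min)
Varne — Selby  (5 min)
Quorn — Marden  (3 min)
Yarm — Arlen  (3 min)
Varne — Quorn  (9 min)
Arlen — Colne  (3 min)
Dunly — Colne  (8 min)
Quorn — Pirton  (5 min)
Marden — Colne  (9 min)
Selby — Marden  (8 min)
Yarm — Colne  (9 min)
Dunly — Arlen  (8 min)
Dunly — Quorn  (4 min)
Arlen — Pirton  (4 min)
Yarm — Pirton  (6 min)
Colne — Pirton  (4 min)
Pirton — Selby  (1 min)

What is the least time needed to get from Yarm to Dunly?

Enumerating some paths:
Yarm–Arlen–Pirton–Selby–Dunly: 3+4+1+1 = 9
Yarm–Marden–Dunly: 3+5 = 8
Cheapest is Yarm–Marden–Dunly at 8 min.

8 min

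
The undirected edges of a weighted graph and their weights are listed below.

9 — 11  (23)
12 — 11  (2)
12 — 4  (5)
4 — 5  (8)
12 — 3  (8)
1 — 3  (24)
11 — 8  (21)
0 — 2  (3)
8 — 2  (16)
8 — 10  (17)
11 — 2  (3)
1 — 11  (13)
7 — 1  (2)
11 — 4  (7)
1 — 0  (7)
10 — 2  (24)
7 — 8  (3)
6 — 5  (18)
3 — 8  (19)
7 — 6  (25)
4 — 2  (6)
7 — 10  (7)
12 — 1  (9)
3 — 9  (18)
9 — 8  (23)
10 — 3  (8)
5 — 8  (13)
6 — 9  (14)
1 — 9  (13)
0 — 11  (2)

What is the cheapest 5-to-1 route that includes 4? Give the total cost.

Shortest 5→4: 5–4 = 8
Best 4 to 1: 4–12–1 costing 14
Total via 4: 8 + 14 = 22.

22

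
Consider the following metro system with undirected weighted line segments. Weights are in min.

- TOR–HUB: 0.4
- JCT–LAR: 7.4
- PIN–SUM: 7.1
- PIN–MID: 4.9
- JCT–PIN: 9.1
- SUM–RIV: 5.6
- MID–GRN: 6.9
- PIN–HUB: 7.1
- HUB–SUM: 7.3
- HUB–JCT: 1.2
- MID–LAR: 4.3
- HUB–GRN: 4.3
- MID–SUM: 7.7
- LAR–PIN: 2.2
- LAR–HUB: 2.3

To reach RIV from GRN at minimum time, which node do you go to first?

Compare a few routes:
GRN → HUB → SUM → RIV: 4.3+7.3+5.6 = 17.2
GRN → MID → SUM → RIV: 6.9+7.7+5.6 = 20.2
GRN → HUB → LAR → PIN → SUM → RIV: 4.3+2.3+2.2+7.1+5.6 = 21.5
The minimum is 17.2 min via GRN → HUB → SUM → RIV.
So from GRN the first move is to HUB.

HUB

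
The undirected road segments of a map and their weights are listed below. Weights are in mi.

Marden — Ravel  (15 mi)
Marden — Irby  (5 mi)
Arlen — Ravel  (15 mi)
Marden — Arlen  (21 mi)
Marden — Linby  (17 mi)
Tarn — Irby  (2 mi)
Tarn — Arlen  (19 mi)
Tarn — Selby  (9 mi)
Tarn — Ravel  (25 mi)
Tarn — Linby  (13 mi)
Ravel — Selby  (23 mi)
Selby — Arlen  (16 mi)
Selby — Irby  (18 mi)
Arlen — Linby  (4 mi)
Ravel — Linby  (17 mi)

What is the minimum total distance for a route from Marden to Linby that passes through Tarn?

20 mi

Shortest Marden→Tarn: Marden → Irby → Tarn = 7
Best Tarn to Linby: Tarn → Linby costing 13
Total via Tarn: 7 + 13 = 20 mi.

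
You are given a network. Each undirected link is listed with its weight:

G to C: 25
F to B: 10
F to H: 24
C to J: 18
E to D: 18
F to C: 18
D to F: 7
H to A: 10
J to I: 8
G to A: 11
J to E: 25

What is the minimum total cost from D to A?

41

Shortest distances from D:
D: 0
F: 7  (via D)
B: 17  (via F)
E: 18  (via D)
C: 25  (via F)
H: 31  (via F)
A: 41  (via H)
Shortest route: D → F → H → A = 41.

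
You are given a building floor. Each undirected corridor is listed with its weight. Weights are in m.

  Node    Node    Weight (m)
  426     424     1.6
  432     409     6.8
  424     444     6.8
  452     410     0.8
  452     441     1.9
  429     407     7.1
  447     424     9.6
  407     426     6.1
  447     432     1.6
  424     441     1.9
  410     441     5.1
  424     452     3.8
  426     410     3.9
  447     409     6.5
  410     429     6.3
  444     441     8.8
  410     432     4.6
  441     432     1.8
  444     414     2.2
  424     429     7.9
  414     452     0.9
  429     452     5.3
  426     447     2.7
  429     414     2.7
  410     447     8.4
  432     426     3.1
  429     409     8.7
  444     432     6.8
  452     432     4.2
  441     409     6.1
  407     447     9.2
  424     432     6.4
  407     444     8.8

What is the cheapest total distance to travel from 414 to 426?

Shortest distances from 414:
414: 0
452: 0.9  (via 414)
410: 1.7  (via 452)
444: 2.2  (via 414)
429: 2.7  (via 414)
441: 2.8  (via 452)
432: 4.6  (via 441)
424: 4.7  (via 452)
426: 5.6  (via 410)
Shortest route: 414 → 452 → 410 → 426 = 5.6 m.

5.6 m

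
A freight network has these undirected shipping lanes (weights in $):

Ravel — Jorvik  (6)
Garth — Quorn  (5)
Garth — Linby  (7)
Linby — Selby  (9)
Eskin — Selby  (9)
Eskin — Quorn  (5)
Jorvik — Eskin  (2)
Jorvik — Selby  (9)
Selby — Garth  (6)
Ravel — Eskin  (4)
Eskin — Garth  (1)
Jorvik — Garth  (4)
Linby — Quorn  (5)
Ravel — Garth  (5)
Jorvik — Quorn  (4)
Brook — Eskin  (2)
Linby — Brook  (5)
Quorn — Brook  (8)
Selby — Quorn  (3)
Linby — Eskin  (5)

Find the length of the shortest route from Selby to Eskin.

$7

Shortest distances from Selby:
Selby: 0
Quorn: 3  (via Selby)
Garth: 6  (via Selby)
Jorvik: 7  (via Quorn)
Eskin: 7  (via Garth)
Shortest route: Selby–Garth–Eskin = $7.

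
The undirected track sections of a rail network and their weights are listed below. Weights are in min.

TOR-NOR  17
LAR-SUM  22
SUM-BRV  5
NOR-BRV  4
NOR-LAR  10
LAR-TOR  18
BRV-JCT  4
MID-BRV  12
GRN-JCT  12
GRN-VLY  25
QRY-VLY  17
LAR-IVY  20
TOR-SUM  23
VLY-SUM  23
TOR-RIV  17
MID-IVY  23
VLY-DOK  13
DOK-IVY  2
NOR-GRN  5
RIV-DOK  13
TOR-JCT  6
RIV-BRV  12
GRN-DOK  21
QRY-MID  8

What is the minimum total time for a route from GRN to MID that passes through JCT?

Shortest GRN→JCT: GRN → JCT = 12
Best JCT to MID: JCT → BRV → MID costing 16
Total via JCT: 12 + 16 = 28 min.

28 min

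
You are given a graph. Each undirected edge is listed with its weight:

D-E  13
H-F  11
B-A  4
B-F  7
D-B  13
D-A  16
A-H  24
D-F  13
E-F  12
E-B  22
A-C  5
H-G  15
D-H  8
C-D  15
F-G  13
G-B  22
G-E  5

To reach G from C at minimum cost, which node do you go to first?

Candidate routes:
C → A → B → G: 5+4+22 = 31
C → A → B → F → G: 5+4+7+13 = 29
Cheapest is C → A → B → F → G at 29.
So from C the first move is to A.

A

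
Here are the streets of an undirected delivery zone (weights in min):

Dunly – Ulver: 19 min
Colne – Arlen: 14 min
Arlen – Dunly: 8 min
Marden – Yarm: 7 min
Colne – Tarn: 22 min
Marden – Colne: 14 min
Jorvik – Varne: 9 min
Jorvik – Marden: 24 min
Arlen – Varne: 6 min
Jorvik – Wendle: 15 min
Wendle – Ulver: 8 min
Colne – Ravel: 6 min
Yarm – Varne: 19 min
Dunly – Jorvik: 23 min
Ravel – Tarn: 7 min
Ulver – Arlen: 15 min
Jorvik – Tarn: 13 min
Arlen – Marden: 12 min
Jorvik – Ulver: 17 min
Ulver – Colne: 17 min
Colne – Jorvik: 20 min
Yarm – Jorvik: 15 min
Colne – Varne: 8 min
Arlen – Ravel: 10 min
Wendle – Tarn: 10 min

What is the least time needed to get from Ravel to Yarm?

Enumerating some paths:
Ravel → Tarn → Jorvik → Yarm: 7+13+15 = 35
Ravel → Arlen → Marden → Yarm: 10+12+7 = 29
Ravel → Colne → Marden → Yarm: 6+14+7 = 27
Ravel → Colne → Varne → Yarm: 6+8+19 = 33
The minimum is 27 min via Ravel → Colne → Marden → Yarm.

27 min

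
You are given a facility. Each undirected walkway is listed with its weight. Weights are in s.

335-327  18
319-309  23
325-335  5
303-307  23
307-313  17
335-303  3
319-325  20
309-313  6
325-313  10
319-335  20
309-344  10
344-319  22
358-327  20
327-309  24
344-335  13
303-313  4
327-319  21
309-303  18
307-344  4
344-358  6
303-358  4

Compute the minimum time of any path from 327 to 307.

Running Dijkstra from 327:
327: 0
335: 18  (via 327)
358: 20  (via 327)
303: 21  (via 335)
319: 21  (via 327)
325: 23  (via 335)
309: 24  (via 327)
313: 25  (via 303)
344: 26  (via 358)
307: 30  (via 344)
Shortest route: 327–358–344–307 = 30 s.

30 s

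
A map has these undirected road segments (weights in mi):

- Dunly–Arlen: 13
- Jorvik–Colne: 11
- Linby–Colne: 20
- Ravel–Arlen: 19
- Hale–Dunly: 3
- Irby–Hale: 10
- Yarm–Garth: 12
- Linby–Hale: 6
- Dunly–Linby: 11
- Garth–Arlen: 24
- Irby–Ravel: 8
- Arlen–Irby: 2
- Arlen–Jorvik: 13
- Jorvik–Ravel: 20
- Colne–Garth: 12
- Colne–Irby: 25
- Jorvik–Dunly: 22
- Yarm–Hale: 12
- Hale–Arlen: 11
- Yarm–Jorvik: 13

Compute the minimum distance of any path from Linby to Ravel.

24 mi

Candidate routes:
Linby - Dunly - Hale - Irby - Ravel: 11+3+10+8 = 32
Linby - Hale - Arlen - Irby - Ravel: 6+11+2+8 = 27
Linby - Hale - Irby - Ravel: 6+10+8 = 24
The minimum is 24 mi via Linby - Hale - Irby - Ravel.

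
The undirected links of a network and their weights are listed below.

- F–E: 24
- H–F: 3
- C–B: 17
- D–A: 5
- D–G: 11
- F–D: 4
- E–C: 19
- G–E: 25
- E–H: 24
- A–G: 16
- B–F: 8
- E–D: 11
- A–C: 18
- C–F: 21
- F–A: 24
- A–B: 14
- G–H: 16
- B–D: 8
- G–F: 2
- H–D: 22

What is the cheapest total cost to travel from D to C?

Shortest distances from D:
D: 0
F: 4  (via D)
A: 5  (via D)
G: 6  (via F)
H: 7  (via F)
B: 8  (via D)
E: 11  (via D)
C: 23  (via A)
Shortest route: D → A → C = 23.

23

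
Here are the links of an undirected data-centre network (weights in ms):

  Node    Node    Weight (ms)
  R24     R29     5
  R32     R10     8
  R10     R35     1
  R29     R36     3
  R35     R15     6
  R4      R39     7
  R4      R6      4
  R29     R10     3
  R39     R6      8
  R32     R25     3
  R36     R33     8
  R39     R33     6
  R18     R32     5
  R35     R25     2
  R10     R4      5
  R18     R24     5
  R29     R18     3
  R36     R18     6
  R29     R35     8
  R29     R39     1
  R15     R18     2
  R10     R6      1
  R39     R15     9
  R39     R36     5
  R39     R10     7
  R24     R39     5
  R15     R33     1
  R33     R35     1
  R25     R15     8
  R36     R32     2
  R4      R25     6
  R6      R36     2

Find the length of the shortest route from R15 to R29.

Enumerating some paths:
R15 - R33 - R35 - R10 - R6 - R36 - R29: 1+1+1+1+2+3 = 9
R15 - R18 - R29: 2+3 = 5
R15 - R33 - R39 - R29: 1+6+1 = 8
R15 - R33 - R35 - R10 - R29: 1+1+1+3 = 6
The minimum is 5 ms via R15 - R18 - R29.

5 ms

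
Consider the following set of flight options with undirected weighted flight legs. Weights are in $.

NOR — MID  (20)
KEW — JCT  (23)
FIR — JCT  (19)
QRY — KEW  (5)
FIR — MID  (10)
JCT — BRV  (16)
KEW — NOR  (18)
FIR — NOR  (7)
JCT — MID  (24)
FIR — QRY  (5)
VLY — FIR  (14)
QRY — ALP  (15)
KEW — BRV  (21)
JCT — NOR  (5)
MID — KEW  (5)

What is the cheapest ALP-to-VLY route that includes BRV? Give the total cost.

$83

Shortest ALP→BRV: ALP–QRY–KEW–BRV = 41
Shortest BRV→VLY: BRV–JCT–NOR–FIR–VLY = 42
Total via BRV: 41 + 42 = $83.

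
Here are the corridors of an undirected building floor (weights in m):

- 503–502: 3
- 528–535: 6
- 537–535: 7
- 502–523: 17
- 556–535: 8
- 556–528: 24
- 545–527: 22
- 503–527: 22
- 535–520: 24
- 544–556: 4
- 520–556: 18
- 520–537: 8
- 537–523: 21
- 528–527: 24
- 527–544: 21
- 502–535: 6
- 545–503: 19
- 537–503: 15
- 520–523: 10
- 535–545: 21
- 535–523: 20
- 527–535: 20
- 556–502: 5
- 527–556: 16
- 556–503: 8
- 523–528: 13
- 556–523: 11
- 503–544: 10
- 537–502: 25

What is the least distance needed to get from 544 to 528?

18 m

Enumerating some paths:
544 → 556 → 502 → 535 → 528: 4+5+6+6 = 21
544 → 556 → 503 → 502 → 535 → 528: 4+8+3+6+6 = 27
544 → 556 → 535 → 528: 4+8+6 = 18
544 → 503 → 502 → 535 → 528: 10+3+6+6 = 25
The minimum is 18 m via 544 → 556 → 535 → 528.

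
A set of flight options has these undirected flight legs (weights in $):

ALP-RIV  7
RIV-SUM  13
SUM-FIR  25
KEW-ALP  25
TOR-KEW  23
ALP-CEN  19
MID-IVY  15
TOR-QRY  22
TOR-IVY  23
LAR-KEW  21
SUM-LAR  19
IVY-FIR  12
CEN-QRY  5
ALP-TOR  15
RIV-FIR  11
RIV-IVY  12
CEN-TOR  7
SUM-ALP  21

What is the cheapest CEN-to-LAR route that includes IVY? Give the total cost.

Shortest CEN→IVY: CEN → TOR → IVY = 30
Best IVY to LAR: IVY → RIV → SUM → LAR costing 44
Total via IVY: 30 + 44 = $74.

$74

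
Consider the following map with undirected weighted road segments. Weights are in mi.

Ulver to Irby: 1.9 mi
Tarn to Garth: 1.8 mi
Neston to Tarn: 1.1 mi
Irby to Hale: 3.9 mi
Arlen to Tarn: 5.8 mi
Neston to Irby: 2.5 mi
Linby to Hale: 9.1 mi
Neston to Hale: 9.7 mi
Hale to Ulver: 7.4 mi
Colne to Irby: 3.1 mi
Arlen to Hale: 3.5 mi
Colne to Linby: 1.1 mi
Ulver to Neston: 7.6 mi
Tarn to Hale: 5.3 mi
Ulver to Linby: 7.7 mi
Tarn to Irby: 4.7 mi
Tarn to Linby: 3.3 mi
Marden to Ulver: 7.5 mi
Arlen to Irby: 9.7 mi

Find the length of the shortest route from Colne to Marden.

12.5 mi

Settle nodes by increasing distance from Colne:
Colne: 0
Linby: 1.1  (via Colne)
Irby: 3.1  (via Colne)
Tarn: 4.4  (via Linby)
Ulver: 5  (via Irby)
Neston: 5.5  (via Tarn)
Garth: 6.2  (via Tarn)
Hale: 7  (via Irby)
Arlen: 10.2  (via Tarn)
Marden: 12.5  (via Ulver)
Shortest route: Colne → Irby → Ulver → Marden = 12.5 mi.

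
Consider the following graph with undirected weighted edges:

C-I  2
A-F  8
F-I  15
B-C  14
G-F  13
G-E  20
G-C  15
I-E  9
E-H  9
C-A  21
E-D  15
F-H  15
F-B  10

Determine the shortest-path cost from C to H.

20

Enumerating some paths:
C - I - F - H: 2+15+15 = 32
C - I - E - H: 2+9+9 = 20
Cheapest is C - I - E - H at 20.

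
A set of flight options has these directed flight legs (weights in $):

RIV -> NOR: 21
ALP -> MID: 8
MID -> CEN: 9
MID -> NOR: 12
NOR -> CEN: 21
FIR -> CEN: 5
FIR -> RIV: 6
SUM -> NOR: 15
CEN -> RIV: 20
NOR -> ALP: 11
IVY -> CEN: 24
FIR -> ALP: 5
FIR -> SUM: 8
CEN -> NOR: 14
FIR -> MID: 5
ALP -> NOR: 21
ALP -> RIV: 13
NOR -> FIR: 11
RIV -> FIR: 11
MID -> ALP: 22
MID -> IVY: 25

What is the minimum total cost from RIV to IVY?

$41

Running Dijkstra from RIV:
RIV: 0
FIR: 11  (via RIV)
ALP: 16  (via FIR)
MID: 16  (via FIR)
CEN: 16  (via FIR)
SUM: 19  (via FIR)
NOR: 21  (via RIV)
IVY: 41  (via MID)
Shortest route: RIV–FIR–MID–IVY = $41.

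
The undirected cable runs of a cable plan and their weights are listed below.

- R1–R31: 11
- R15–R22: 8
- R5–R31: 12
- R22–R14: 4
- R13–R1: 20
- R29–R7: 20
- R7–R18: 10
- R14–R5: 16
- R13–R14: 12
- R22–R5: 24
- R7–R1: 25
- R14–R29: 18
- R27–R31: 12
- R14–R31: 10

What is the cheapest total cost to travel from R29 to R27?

40

Candidate routes:
R29–R14–R31–R27: 18+10+12 = 40
R29–R14–R5–R31–R27: 18+16+12+12 = 58
The minimum is 40 via R29–R14–R31–R27.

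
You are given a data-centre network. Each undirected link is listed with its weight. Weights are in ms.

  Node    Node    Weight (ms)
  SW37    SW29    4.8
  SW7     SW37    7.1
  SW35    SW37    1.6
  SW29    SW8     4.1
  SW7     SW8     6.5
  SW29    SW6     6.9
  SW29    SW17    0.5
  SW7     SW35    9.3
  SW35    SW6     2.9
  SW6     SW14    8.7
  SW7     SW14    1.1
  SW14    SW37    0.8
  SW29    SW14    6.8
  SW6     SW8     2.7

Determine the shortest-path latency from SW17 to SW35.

Shortest distances from SW17:
SW17: 0
SW29: 0.5  (via SW17)
SW8: 4.6  (via SW29)
SW37: 5.3  (via SW29)
SW14: 6.1  (via SW37)
SW35: 6.9  (via SW37)
Shortest route: SW17–SW29–SW37–SW35 = 6.9 ms.

6.9 ms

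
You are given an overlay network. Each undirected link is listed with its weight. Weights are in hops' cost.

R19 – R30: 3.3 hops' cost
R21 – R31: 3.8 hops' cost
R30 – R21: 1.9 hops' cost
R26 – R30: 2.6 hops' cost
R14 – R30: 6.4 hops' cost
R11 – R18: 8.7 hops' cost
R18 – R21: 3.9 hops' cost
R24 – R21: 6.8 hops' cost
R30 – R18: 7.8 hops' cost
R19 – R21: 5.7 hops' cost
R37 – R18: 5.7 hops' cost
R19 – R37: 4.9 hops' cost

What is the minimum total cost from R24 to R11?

19.4 hops' cost

Shortest distances from R24:
R24: 0
R21: 6.8  (via R24)
R30: 8.7  (via R21)
R31: 10.6  (via R21)
R18: 10.7  (via R21)
R26: 11.3  (via R30)
R19: 12  (via R30)
R14: 15.1  (via R30)
R37: 16.4  (via R18)
R11: 19.4  (via R18)
Shortest route: R24–R21–R18–R11 = 19.4 hops' cost.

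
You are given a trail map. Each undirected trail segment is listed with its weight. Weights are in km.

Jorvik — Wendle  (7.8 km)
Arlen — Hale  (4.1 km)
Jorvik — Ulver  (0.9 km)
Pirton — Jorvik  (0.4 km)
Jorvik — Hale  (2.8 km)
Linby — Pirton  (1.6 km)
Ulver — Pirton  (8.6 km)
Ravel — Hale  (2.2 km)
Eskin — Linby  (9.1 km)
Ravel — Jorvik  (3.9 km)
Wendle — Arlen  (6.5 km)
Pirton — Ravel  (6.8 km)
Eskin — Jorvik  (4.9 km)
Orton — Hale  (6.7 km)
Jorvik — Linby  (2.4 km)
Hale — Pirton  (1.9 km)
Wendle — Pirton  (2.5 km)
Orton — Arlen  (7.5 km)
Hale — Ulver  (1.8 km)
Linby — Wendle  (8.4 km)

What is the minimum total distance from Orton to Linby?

10.2 km

Running Dijkstra from Orton:
Orton: 0
Hale: 6.7  (via Orton)
Arlen: 7.5  (via Orton)
Ulver: 8.5  (via Hale)
Pirton: 8.6  (via Hale)
Ravel: 8.9  (via Hale)
Jorvik: 9  (via Pirton)
Linby: 10.2  (via Pirton)
Shortest route: Orton–Hale–Pirton–Linby = 10.2 km.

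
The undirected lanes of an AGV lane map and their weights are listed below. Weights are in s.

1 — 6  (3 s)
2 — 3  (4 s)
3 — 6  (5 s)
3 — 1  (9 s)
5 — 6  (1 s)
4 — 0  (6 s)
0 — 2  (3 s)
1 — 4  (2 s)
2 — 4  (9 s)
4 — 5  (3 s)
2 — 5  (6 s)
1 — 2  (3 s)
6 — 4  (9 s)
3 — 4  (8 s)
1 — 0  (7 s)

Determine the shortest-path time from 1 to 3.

Compare a few routes:
1–3: 9 = 9
1–6–3: 3+5 = 8
1–2–3: 3+4 = 7
1–4–3: 2+8 = 10
Cheapest is 1–2–3 at 7 s.

7 s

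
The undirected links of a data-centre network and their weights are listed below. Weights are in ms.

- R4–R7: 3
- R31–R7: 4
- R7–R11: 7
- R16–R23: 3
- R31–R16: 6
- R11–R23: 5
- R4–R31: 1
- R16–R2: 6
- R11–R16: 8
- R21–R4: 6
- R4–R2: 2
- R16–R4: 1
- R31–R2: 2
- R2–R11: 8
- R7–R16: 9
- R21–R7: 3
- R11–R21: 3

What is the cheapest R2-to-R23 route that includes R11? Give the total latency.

Best R2 to R11: R2 → R11 costing 8
Shortest R11→R23: R11 → R23 = 5
Total via R11: 8 + 5 = 13 ms.

13 ms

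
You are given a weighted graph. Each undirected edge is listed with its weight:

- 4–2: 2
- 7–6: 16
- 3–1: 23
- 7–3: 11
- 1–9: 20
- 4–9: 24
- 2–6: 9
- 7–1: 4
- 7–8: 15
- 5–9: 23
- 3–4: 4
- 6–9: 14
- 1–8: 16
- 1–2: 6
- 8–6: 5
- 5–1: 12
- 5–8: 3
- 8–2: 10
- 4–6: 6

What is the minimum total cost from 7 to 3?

Running Dijkstra from 7:
7: 0
1: 4  (via 7)
2: 10  (via 1)
3: 11  (via 7)
Shortest route: 7–3 = 11.

11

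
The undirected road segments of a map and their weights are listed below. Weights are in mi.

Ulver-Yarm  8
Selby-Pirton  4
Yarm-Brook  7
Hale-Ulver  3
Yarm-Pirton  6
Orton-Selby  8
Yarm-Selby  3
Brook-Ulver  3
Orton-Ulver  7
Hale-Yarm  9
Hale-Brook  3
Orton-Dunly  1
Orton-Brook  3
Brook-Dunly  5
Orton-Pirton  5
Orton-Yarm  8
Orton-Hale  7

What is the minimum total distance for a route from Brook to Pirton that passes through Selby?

14 mi

Shortest Brook→Selby: Brook–Yarm–Selby = 10
Best Selby to Pirton: Selby–Pirton costing 4
Total via Selby: 10 + 4 = 14 mi.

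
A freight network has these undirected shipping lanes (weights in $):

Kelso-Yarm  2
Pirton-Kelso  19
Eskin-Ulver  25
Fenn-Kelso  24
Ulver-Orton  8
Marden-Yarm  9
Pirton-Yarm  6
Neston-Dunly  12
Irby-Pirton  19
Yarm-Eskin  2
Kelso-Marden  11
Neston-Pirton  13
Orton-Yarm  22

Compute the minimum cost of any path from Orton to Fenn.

$48

Shortest distances from Orton:
Orton: 0
Ulver: 8  (via Orton)
Yarm: 22  (via Orton)
Kelso: 24  (via Yarm)
Eskin: 24  (via Yarm)
Pirton: 28  (via Yarm)
Marden: 31  (via Yarm)
Neston: 41  (via Pirton)
Irby: 47  (via Pirton)
Fenn: 48  (via Kelso)
Shortest route: Orton → Yarm → Kelso → Fenn = $48.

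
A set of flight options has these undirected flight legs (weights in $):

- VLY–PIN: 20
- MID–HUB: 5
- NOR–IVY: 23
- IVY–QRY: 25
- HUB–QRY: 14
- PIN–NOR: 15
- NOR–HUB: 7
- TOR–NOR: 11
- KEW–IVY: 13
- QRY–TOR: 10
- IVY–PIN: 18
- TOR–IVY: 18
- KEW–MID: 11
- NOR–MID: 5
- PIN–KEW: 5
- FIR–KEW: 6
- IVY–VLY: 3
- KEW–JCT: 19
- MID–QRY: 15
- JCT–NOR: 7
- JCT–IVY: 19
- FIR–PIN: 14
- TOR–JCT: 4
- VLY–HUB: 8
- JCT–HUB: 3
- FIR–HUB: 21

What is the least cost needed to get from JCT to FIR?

Enumerating some paths:
JCT → HUB → MID → KEW → FIR: 3+5+11+6 = 25
JCT → KEW → FIR: 19+6 = 25
JCT → HUB → FIR: 3+21 = 24
Cheapest is JCT → HUB → FIR at $24.

$24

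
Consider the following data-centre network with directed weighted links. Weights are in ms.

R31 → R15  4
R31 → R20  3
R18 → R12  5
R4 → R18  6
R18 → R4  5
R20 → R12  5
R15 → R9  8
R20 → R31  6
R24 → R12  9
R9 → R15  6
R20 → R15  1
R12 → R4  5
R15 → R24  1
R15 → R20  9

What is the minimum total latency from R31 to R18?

Shortest distances from R31:
R31: 0
R20: 3  (via R31)
R15: 4  (via R31)
R24: 5  (via R15)
R12: 8  (via R20)
R9: 12  (via R15)
R4: 13  (via R12)
R18: 19  (via R4)
Shortest route: R31 → R20 → R12 → R4 → R18 = 19 ms.

19 ms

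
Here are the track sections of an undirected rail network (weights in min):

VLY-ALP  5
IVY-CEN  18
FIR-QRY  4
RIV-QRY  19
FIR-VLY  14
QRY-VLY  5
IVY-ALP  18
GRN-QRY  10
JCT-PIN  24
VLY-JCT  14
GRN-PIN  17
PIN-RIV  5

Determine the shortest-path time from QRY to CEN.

Shortest distances from QRY:
QRY: 0
FIR: 4  (via QRY)
VLY: 5  (via QRY)
GRN: 10  (via QRY)
ALP: 10  (via VLY)
JCT: 19  (via VLY)
RIV: 19  (via QRY)
PIN: 24  (via RIV)
IVY: 28  (via ALP)
CEN: 46  (via IVY)
Shortest route: QRY → VLY → ALP → IVY → CEN = 46 min.

46 min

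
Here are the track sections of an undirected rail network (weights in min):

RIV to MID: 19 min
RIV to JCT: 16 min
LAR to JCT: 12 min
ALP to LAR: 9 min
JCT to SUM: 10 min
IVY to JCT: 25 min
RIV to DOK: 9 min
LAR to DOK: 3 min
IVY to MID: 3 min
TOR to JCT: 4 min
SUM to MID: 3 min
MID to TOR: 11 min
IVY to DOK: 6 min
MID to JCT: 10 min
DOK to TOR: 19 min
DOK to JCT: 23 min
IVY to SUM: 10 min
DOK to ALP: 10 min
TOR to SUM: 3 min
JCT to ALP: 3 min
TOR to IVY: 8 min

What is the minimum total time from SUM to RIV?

21 min

Shortest distances from SUM:
SUM: 0
TOR: 3  (via SUM)
MID: 3  (via SUM)
IVY: 6  (via MID)
JCT: 7  (via TOR)
ALP: 10  (via JCT)
DOK: 12  (via IVY)
LAR: 15  (via DOK)
RIV: 21  (via DOK)
Shortest route: SUM–MID–IVY–DOK–RIV = 21 min.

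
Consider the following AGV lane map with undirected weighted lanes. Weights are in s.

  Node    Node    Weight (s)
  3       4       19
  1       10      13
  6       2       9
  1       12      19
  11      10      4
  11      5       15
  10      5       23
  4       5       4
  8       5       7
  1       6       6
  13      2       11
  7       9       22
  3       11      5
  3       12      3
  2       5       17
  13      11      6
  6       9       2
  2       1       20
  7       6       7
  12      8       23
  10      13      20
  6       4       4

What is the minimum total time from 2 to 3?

22 s

Enumerating some paths:
2–13–11–3: 11+6+5 = 22
2–6–1–12–3: 9+6+19+3 = 37
2–6–4–3: 9+4+19 = 32
Cheapest is 2–13–11–3 at 22 s.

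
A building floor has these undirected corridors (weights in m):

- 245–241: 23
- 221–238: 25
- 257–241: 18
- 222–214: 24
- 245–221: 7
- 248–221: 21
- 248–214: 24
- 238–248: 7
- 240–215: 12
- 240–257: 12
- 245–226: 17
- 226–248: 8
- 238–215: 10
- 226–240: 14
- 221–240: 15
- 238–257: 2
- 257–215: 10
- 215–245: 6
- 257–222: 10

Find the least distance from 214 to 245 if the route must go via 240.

Shortest 214→240: 214 → 248 → 238 → 257 → 240 = 45
Shortest 240→245: 240 → 215 → 245 = 18
Total via 240: 45 + 18 = 63 m.

63 m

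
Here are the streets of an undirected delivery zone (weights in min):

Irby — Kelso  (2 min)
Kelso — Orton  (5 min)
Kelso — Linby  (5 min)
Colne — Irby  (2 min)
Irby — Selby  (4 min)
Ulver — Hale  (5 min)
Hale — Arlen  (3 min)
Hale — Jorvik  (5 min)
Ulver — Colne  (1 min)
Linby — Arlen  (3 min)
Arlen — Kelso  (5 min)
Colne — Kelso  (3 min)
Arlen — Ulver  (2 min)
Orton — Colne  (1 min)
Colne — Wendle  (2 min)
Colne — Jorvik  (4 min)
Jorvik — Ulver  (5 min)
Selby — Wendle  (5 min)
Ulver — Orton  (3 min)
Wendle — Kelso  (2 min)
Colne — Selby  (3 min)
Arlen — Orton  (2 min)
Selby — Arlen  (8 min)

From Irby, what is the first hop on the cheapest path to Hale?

Colne

Candidate routes:
Irby–Colne–Ulver–Hale: 2+1+5 = 8
Irby–Kelso–Arlen–Hale: 2+5+3 = 10
Irby–Colne–Jorvik–Hale: 2+4+5 = 11
The minimum is 8 min via Irby–Colne–Ulver–Hale.
So from Irby the first move is to Colne.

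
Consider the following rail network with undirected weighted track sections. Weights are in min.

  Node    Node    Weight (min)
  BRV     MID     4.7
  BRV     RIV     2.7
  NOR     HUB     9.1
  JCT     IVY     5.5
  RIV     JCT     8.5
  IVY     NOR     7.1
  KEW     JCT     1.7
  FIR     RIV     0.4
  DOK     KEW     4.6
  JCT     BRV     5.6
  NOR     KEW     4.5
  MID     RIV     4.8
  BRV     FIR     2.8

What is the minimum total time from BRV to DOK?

11.9 min

Running Dijkstra from BRV:
BRV: 0
RIV: 2.7  (via BRV)
FIR: 2.8  (via BRV)
MID: 4.7  (via BRV)
JCT: 5.6  (via BRV)
KEW: 7.3  (via JCT)
IVY: 11.1  (via JCT)
NOR: 11.8  (via KEW)
DOK: 11.9  (via KEW)
Shortest route: BRV–JCT–KEW–DOK = 11.9 min.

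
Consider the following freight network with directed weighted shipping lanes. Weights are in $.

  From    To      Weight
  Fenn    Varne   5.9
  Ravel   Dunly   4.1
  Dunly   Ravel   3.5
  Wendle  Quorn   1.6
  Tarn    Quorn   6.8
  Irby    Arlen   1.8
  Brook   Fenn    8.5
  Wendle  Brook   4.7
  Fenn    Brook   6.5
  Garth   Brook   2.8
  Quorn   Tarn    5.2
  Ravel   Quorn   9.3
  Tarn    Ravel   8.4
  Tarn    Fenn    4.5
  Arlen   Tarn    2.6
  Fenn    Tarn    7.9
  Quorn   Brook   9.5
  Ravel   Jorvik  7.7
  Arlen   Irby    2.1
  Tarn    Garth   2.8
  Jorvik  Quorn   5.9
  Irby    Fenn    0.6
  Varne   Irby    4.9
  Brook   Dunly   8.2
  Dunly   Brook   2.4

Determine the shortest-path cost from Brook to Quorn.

Settle nodes by increasing distance from Brook:
Brook: 0
Dunly: 8.2  (via Brook)
Fenn: 8.5  (via Brook)
Ravel: 11.7  (via Dunly)
Varne: 14.4  (via Fenn)
Tarn: 16.4  (via Fenn)
Garth: 19.2  (via Tarn)
Irby: 19.3  (via Varne)
Jorvik: 19.4  (via Ravel)
Quorn: 21  (via Ravel)
Shortest route: Brook–Dunly–Ravel–Quorn = $21.

$21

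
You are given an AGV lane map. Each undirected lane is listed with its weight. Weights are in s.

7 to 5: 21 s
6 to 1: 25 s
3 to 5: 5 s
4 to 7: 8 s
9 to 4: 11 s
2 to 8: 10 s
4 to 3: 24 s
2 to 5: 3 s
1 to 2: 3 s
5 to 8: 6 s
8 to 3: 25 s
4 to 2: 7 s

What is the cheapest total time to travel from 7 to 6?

Enumerating some paths:
7 → 4 → 2 → 1 → 6: 8+7+3+25 = 43
7 → 5 → 2 → 1 → 6: 21+3+3+25 = 52
7 → 5 → 8 → 2 → 1 → 6: 21+6+10+3+25 = 65
The minimum is 43 s via 7 → 4 → 2 → 1 → 6.

43 s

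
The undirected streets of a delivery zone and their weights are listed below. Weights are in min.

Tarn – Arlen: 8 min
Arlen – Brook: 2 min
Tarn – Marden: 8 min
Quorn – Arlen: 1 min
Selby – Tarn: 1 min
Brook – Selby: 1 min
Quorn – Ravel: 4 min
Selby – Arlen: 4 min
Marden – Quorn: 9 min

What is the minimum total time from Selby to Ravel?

8 min

Settle nodes by increasing distance from Selby:
Selby: 0
Tarn: 1  (via Selby)
Brook: 1  (via Selby)
Arlen: 3  (via Brook)
Quorn: 4  (via Arlen)
Ravel: 8  (via Quorn)
Shortest route: Selby–Brook–Arlen–Quorn–Ravel = 8 min.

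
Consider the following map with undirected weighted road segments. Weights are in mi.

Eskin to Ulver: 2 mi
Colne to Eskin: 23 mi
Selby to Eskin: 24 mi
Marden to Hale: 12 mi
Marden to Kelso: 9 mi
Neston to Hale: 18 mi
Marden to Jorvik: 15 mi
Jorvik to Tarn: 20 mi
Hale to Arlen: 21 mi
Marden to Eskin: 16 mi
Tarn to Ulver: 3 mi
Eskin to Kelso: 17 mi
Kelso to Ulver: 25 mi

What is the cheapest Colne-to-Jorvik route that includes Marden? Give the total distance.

54 mi

Best Colne to Marden: Colne–Eskin–Marden costing 39
Shortest Marden→Jorvik: Marden–Jorvik = 15
Total via Marden: 39 + 15 = 54 mi.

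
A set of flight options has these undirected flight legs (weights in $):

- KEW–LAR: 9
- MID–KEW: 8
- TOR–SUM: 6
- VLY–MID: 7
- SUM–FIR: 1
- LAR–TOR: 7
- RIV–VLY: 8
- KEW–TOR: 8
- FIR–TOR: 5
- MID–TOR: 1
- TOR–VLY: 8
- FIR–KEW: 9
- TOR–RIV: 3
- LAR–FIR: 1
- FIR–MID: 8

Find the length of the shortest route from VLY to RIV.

Settle nodes by increasing distance from VLY:
VLY: 0
MID: 7  (via VLY)
RIV: 8  (via VLY)
Shortest route: VLY → RIV = $8.

$8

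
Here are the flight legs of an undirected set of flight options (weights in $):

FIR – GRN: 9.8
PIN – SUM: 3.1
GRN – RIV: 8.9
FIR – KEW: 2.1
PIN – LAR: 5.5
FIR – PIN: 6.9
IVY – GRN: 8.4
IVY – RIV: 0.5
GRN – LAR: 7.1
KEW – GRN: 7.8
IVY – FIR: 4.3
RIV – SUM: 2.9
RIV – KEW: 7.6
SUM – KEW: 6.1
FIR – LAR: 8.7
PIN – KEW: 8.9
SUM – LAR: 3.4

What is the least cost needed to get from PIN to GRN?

Candidate routes:
PIN–LAR–GRN: 5.5+7.1 = 12.6
PIN–SUM–LAR–GRN: 3.1+3.4+7.1 = 13.6
The minimum is $12.6 via PIN–LAR–GRN.

$12.6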